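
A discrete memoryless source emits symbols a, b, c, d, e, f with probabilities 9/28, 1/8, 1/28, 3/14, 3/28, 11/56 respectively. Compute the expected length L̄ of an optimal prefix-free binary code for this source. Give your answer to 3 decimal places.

2.411 bits/symbol

Repeatedly combine the two least-probable nodes; the expected code length is the sum of the merged weights.
merge 1/28 + 3/28 → 1/7
merge 1/8 + 1/7 → 15/56
merge 11/56 + 3/14 → 23/56
merge 15/56 + 9/28 → 33/56
merge 23/56 + 33/56 → 1
L = 1/7 + 15/56 + 23/56 + 33/56 + 1 = 135/56 ≈ 2.411 bits/symbol.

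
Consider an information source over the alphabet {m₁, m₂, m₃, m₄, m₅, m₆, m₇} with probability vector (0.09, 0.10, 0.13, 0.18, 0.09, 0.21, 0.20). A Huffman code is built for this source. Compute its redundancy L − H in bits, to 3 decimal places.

0.047 bits

Entropy H = −Σ p log₂ p ≈ 2.7227 bits.
Huffman merges: 9/100+9/100→9/50; 1/10+13/100→23/100; 9/50+9/50→9/25; 1/5+21/100→41/100; 23/100+9/25→59/100; 41/100+59/100→1. L = 277/100 ≈ 2.7700.
L − H = 2.7700 − 2.7227 = 0.047 bits.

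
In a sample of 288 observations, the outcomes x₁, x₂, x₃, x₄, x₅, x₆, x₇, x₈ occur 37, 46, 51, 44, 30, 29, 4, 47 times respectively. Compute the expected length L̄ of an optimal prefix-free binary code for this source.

2.9375 bits/symbol

Probabilities are the counts divided by 288.
Repeatedly combine the two least-probable nodes; the expected code length is the sum of the merged weights.
merge 1/72 + 29/288 → 11/96
merge 5/48 + 11/96 → 7/32
merge 37/288 + 11/72 → 9/32
merge 23/144 + 47/288 → 31/96
merge 17/96 + 7/32 → 19/48
merge 9/32 + 31/96 → 29/48
merge 19/48 + 29/48 → 1
L = 11/96 + 7/32 + 9/32 + 31/96 + 19/48 + 29/48 + 1 = 47/16 = 2.9375 bits/symbol.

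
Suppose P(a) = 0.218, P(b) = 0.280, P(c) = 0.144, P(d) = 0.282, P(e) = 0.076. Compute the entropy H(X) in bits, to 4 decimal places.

H = −Σ pᵢ log₂ pᵢ.
−0.218·log₂(0.218) = 0.4791
−0.280·log₂(0.280) = 0.5142
−0.144·log₂(0.144) = 0.4026
−0.282·log₂(0.282) = 0.5150
−0.076·log₂(0.076) = 0.2826
Sum ≈ 2.1935 → 2.1935 bits.

2.1935 bits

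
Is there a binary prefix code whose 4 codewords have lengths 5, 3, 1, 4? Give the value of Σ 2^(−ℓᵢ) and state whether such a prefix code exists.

With common denominator 2^5 = 32: Σ 2^(−ℓᵢ) = 1/32 + 4/32 + 16/32 + 2/32 = 23/32 = 0.71875.
Kraft's inequality requires Σ ≤ 1; here Σ = 0.71875 ≤ 1, so such a prefix code exists.

0.71875; yes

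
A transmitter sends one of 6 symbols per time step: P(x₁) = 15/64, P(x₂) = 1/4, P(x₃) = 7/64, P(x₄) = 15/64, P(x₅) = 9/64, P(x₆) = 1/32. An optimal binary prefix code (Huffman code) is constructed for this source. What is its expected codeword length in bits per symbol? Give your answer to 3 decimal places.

Repeatedly combine the two least-probable nodes; the expected code length is the sum of the merged weights.
merge 1/32 + 7/64 → 9/64
merge 9/64 + 9/64 → 9/32
merge 15/64 + 15/64 → 15/32
merge 1/4 + 9/32 → 17/32
merge 15/32 + 17/32 → 1
L = 9/64 + 9/32 + 15/32 + 17/32 + 1 = 155/64 ≈ 2.422 bits/symbol.

2.422 bits/symbol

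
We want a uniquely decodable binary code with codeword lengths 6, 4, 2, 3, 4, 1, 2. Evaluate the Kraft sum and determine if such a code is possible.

1.265625; no

With common denominator 2^6 = 64: Σ 2^(−ℓᵢ) = 1/64 + 4/64 + 16/64 + 8/64 + 4/64 + 32/64 + 16/64 = 81/64 = 1.265625.
Kraft's inequality requires Σ ≤ 1; here Σ = 1.265625 > 1, so no such prefix code exists.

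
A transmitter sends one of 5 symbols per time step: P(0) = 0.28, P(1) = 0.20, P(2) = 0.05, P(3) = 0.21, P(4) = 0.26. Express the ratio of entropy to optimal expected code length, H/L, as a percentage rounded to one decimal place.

96.6%

Entropy H = −Σ p log₂ p ≈ 2.1728 bits.
Huffman merges: 1/20+1/5→1/4; 21/100+1/4→23/50; 13/50+7/25→27/50; 23/50+27/50→1. L = 9/4 ≈ 2.2500.
Efficiency = H/L = 2.1728/2.2500 = 96.6%.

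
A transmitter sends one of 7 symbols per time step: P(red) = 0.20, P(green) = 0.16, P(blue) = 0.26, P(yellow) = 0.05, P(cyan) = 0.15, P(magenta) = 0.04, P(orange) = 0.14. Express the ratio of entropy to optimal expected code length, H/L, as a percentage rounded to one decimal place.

Entropy H = −Σ p log₂ p ≈ 2.6022 bits.
Huffman merges: 1/25+1/20→9/100; 9/100+7/50→23/100; 3/20+4/25→31/100; 1/5+23/100→43/100; 13/50+31/100→57/100; 43/100+57/100→1. L = 263/100 ≈ 2.6300.
Efficiency = H/L = 2.6022/2.6300 = 98.9%.

98.9%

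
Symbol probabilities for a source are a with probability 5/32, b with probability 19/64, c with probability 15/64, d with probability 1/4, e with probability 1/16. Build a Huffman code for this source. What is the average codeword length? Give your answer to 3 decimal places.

2.219 bits/symbol

Repeatedly combine the two least-probable nodes; the expected code length is the sum of the merged weights.
merge 1/16 + 5/32 → 7/32
merge 7/32 + 15/64 → 29/64
merge 1/4 + 19/64 → 35/64
merge 29/64 + 35/64 → 1
L = 7/32 + 29/64 + 35/64 + 1 = 71/32 ≈ 2.219 bits/symbol.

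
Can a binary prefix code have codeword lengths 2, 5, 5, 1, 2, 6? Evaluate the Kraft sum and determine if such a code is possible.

With common denominator 2^6 = 64: Σ 2^(−ℓᵢ) = 16/64 + 2/64 + 2/64 + 32/64 + 16/64 + 1/64 = 69/64 = 1.078125.
Kraft's inequality requires Σ ≤ 1; here Σ = 1.078125 > 1, so no such prefix code exists.

1.078125; no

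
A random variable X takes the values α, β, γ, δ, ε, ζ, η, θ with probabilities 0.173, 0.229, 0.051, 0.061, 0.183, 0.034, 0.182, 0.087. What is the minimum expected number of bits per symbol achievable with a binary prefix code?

2.819 bits/symbol

Repeatedly combine the two least-probable nodes; the expected code length is the sum of the merged weights.
merge 17/500 + 51/1000 → 17/200
merge 61/1000 + 17/200 → 73/500
merge 87/1000 + 73/500 → 233/1000
merge 173/1000 + 91/500 → 71/200
merge 183/1000 + 229/1000 → 103/250
merge 233/1000 + 71/200 → 147/250
merge 103/250 + 147/250 → 1
L = 17/200 + 73/500 + 233/1000 + 71/200 + 103/250 + 147/250 + 1 = 2819/1000 = 2.819 bits/symbol.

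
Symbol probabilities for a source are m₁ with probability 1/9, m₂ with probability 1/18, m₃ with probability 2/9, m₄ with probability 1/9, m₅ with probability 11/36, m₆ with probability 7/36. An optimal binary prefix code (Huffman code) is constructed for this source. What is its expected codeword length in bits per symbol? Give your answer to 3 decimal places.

Repeatedly combine the two least-probable nodes; the expected code length is the sum of the merged weights.
merge 1/18 + 1/9 → 1/6
merge 1/9 + 1/6 → 5/18
merge 7/36 + 2/9 → 5/12
merge 5/18 + 11/36 → 7/12
merge 5/12 + 7/12 → 1
L = 1/6 + 5/18 + 5/12 + 7/12 + 1 = 22/9 ≈ 2.444 bits/symbol.

2.444 bits/symbol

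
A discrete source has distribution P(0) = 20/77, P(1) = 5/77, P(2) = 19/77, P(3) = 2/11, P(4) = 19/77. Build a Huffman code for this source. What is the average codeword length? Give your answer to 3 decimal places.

Repeatedly combine the two least-probable nodes; the expected code length is the sum of the merged weights.
merge 5/77 + 2/11 → 19/77
merge 19/77 + 19/77 → 38/77
merge 19/77 + 20/77 → 39/77
merge 38/77 + 39/77 → 1
L = 19/77 + 38/77 + 39/77 + 1 = 173/77 ≈ 2.247 bits/symbol.

2.247 bits/symbol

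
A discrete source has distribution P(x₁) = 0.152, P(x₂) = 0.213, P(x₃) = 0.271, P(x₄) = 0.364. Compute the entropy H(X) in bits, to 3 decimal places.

1.930 bits

H = −Σ pᵢ log₂ pᵢ.
−0.152·log₂(0.152) = 0.4131
−0.213·log₂(0.213) = 0.4752
−0.271·log₂(0.271) = 0.5105
−0.364·log₂(0.364) = 0.5307
Sum ≈ 1.9295 → 1.930 bits.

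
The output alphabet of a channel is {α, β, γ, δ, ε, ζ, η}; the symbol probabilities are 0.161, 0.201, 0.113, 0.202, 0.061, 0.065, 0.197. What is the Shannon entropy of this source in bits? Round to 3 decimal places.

2.675 bits

H = −Σ pᵢ log₂ pᵢ.
−0.161·log₂(0.161) = 0.4242
−0.201·log₂(0.201) = 0.4653
−0.113·log₂(0.113) = 0.3555
−0.202·log₂(0.202) = 0.4661
−0.061·log₂(0.061) = 0.2461
−0.065·log₂(0.065) = 0.2563
−0.197·log₂(0.197) = 0.4617
Sum ≈ 2.6752 → 2.675 bits.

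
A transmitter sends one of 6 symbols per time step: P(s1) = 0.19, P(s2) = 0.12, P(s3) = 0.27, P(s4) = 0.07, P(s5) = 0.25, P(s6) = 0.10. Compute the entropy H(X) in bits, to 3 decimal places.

2.433 bits

H = −Σ pᵢ log₂ pᵢ.
−0.19·log₂(0.19) = 0.4552
−0.12·log₂(0.12) = 0.3671
−0.27·log₂(0.27) = 0.5100
−0.07·log₂(0.07) = 0.2686
−0.25·log₂(0.25) = 0.5000
−0.10·log₂(0.10) = 0.3322
Sum ≈ 2.4331 → 2.433 bits.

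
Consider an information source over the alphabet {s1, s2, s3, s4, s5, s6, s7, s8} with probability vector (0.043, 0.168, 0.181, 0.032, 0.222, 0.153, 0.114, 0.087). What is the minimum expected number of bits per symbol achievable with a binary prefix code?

Repeatedly combine the two least-probable nodes; the expected code length is the sum of the merged weights.
merge 4/125 + 43/1000 → 3/40
merge 3/40 + 87/1000 → 81/500
merge 57/500 + 153/1000 → 267/1000
merge 81/500 + 21/125 → 33/100
merge 181/1000 + 111/500 → 403/1000
merge 267/1000 + 33/100 → 597/1000
merge 403/1000 + 597/1000 → 1
L = 3/40 + 81/500 + 267/1000 + 33/100 + 403/1000 + 597/1000 + 1 = 1417/500 = 2.834 bits/symbol.

2.834 bits/symbol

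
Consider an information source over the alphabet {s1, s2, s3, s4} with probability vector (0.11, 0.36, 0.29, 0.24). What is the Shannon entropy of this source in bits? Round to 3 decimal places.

H = −Σ pᵢ log₂ pᵢ.
−0.11·log₂(0.11) = 0.3503
−0.36·log₂(0.36) = 0.5306
−0.29·log₂(0.29) = 0.5179
−0.24·log₂(0.24) = 0.4941
Sum ≈ 1.8929 → 1.893 bits.

1.893 bits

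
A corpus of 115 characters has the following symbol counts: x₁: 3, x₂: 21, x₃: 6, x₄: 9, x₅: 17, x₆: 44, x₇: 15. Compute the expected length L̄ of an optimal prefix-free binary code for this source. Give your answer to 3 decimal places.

2.470 bits/symbol

Probabilities are the counts divided by 115.
Repeatedly combine the two least-probable nodes; the expected code length is the sum of the merged weights.
merge 3/115 + 6/115 → 9/115
merge 9/115 + 9/115 → 18/115
merge 3/23 + 17/115 → 32/115
merge 18/115 + 21/115 → 39/115
merge 32/115 + 39/115 → 71/115
merge 44/115 + 71/115 → 1
L = 9/115 + 18/115 + 32/115 + 39/115 + 71/115 + 1 = 284/115 ≈ 2.470 bits/symbol.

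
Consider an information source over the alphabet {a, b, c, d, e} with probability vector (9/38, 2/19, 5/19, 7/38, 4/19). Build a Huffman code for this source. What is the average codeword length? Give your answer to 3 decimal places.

Repeatedly combine the two least-probable nodes; the expected code length is the sum of the merged weights.
merge 2/19 + 7/38 → 11/38
merge 4/19 + 9/38 → 17/38
merge 5/19 + 11/38 → 21/38
merge 17/38 + 21/38 → 1
L = 11/38 + 17/38 + 21/38 + 1 = 87/38 ≈ 2.289 bits/symbol.

2.289 bits/symbol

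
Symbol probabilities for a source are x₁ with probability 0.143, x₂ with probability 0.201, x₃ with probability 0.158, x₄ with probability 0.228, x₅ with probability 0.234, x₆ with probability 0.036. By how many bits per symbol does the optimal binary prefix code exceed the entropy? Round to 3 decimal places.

0.080 bits

Entropy H = −Σ p log₂ p ≈ 2.4364 bits.
Huffman merges: 9/250+143/1000→179/1000; 79/500+179/1000→337/1000; 201/1000+57/250→429/1000; 117/500+337/1000→571/1000; 429/1000+571/1000→1. L = 629/250 ≈ 2.5160.
L − H = 2.5160 − 2.4364 = 0.080 bits.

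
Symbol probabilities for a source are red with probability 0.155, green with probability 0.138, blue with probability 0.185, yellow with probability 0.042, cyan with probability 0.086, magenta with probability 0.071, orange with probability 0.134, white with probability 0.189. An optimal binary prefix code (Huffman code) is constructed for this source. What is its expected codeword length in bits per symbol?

2.924 bits/symbol

Repeatedly combine the two least-probable nodes; the expected code length is the sum of the merged weights.
merge 21/500 + 71/1000 → 113/1000
merge 43/500 + 113/1000 → 199/1000
merge 67/500 + 69/500 → 34/125
merge 31/200 + 37/200 → 17/50
merge 189/1000 + 199/1000 → 97/250
merge 34/125 + 17/50 → 153/250
merge 97/250 + 153/250 → 1
L = 113/1000 + 199/1000 + 34/125 + 17/50 + 97/250 + 153/250 + 1 = 731/250 = 2.924 bits/symbol.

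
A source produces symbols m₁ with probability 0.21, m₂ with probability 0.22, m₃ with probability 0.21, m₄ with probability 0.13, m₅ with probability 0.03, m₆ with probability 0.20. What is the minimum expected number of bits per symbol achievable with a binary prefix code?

2.52 bits/symbol

Repeatedly combine the two least-probable nodes; the expected code length is the sum of the merged weights.
merge 3/100 + 13/100 → 4/25
merge 4/25 + 1/5 → 9/25
merge 21/100 + 21/100 → 21/50
merge 11/50 + 9/25 → 29/50
merge 21/50 + 29/50 → 1
L = 4/25 + 9/25 + 21/50 + 29/50 + 1 = 63/25 = 2.52 bits/symbol.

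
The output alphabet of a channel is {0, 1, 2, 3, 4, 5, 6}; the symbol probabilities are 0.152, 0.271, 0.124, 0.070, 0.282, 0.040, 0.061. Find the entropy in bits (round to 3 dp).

2.512 bits

H = −Σ pᵢ log₂ pᵢ.
−0.152·log₂(0.152) = 0.4131
−0.271·log₂(0.271) = 0.5105
−0.124·log₂(0.124) = 0.3734
−0.070·log₂(0.070) = 0.2686
−0.282·log₂(0.282) = 0.5150
−0.040·log₂(0.040) = 0.1858
−0.061·log₂(0.061) = 0.2461
Sum ≈ 2.5125 → 2.512 bits.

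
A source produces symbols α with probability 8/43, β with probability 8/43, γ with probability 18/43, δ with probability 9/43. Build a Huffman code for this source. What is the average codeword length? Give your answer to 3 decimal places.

1.953 bits/symbol

Repeatedly combine the two least-probable nodes; the expected code length is the sum of the merged weights.
merge 8/43 + 8/43 → 16/43
merge 9/43 + 16/43 → 25/43
merge 18/43 + 25/43 → 1
L = 16/43 + 25/43 + 1 = 84/43 ≈ 1.953 bits/symbol.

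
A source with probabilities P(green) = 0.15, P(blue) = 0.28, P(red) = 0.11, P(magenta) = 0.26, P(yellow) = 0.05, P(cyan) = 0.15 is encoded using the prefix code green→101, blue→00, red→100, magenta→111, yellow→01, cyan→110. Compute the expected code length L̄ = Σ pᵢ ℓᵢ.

2.67 bits/symbol

L̄ = Σ pᵢ·ℓᵢ = 0.15·3 + 0.28·2 + 0.11·3 + 0.26·3 + 0.05·2 + 0.15·3 = 2.67 bits/symbol.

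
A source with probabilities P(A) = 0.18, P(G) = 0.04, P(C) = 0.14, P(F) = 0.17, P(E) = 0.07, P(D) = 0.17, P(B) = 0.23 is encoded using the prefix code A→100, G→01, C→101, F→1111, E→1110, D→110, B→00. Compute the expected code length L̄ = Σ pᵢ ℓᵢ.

2.97 bits/symbol

L̄ = Σ pᵢ·ℓᵢ = 0.18·3 + 0.04·2 + 0.14·3 + 0.17·4 + 0.07·4 + 0.17·3 + 0.23·2 = 2.97 bits/symbol.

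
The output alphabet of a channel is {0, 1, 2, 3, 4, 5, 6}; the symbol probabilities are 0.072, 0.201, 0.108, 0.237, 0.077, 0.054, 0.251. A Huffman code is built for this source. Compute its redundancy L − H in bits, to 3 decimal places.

0.032 bits

Entropy H = −Σ p log₂ p ≈ 2.5904 bits.
Huffman merges: 27/500+9/125→63/500; 77/1000+27/250→37/200; 63/500+37/200→311/1000; 201/1000+237/1000→219/500; 251/1000+311/1000→281/500; 219/500+281/500→1. L = 1311/500 ≈ 2.6220.
L − H = 2.6220 − 2.5904 = 0.032 bits.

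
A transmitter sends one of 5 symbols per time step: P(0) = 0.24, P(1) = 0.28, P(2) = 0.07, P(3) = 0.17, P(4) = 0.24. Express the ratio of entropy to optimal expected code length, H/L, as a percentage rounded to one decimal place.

98.5%

Entropy H = −Σ p log₂ p ≈ 2.2056 bits.
Huffman merges: 7/100+17/100→6/25; 6/25+6/25→12/25; 6/25+7/25→13/25; 12/25+13/25→1. L = 56/25 ≈ 2.2400.
Efficiency = H/L = 2.2056/2.2400 = 98.5%.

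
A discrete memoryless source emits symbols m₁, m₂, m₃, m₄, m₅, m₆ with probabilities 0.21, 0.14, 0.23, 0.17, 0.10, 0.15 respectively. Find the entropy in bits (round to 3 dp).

2.535 bits

H = −Σ pᵢ log₂ pᵢ.
−0.21·log₂(0.21) = 0.4728
−0.14·log₂(0.14) = 0.3971
−0.23·log₂(0.23) = 0.4877
−0.17·log₂(0.17) = 0.4346
−0.10·log₂(0.10) = 0.3322
−0.15·log₂(0.15) = 0.4105
Sum ≈ 2.5349 → 2.535 bits.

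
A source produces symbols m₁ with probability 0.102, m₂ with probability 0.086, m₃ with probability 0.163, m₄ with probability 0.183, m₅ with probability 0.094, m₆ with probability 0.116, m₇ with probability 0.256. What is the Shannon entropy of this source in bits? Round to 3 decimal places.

H = −Σ pᵢ log₂ pᵢ.
−0.102·log₂(0.102) = 0.3359
−0.086·log₂(0.086) = 0.3044
−0.163·log₂(0.163) = 0.4266
−0.183·log₂(0.183) = 0.4484
−0.094·log₂(0.094) = 0.3207
−0.116·log₂(0.116) = 0.3605
−0.256·log₂(0.256) = 0.5032
Sum ≈ 2.6997 → 2.700 bits.

2.700 bits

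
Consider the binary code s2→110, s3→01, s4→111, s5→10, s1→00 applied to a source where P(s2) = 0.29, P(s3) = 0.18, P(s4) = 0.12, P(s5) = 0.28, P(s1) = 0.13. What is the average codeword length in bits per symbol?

2.41 bits/symbol

L̄ = Σ pᵢ·ℓᵢ = 0.29·3 + 0.18·2 + 0.12·3 + 0.28·2 + 0.13·2 = 2.41 bits/symbol.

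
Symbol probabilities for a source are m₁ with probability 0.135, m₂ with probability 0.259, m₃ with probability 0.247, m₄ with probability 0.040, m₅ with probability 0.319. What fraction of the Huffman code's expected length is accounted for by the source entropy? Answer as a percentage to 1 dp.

Entropy H = −Σ p log₂ p ≈ 2.1047 bits.
Huffman merges: 1/25+27/200→7/40; 7/40+247/1000→211/500; 259/1000+319/1000→289/500; 211/500+289/500→1. L = 87/40 ≈ 2.1750.
Efficiency = H/L = 2.1047/2.1750 = 96.8%.

96.8%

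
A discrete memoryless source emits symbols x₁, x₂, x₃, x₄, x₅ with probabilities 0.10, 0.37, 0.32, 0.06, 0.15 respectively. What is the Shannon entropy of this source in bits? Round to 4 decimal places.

H = −Σ pᵢ log₂ pᵢ.
−0.10·log₂(0.10) = 0.3322
−0.37·log₂(0.37) = 0.5307
−0.32·log₂(0.32) = 0.5260
−0.06·log₂(0.06) = 0.2435
−0.15·log₂(0.15) = 0.4105
Sum ≈ 2.0430 → 2.0430 bits.

2.0430 bits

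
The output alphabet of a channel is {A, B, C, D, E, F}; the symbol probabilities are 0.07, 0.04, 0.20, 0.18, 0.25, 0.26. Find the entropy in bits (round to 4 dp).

H = −Σ pᵢ log₂ pᵢ.
−0.07·log₂(0.07) = 0.2686
−0.04·log₂(0.04) = 0.1858
−0.20·log₂(0.20) = 0.4644
−0.18·log₂(0.18) = 0.4453
−0.25·log₂(0.25) = 0.5000
−0.26·log₂(0.26) = 0.5053
Sum ≈ 2.3693 → 2.3693 bits.

2.3693 bits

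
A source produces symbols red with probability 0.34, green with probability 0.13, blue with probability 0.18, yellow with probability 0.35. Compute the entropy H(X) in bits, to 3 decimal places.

1.887 bits

H = −Σ pᵢ log₂ pᵢ.
−0.34·log₂(0.34) = 0.5292
−0.13·log₂(0.13) = 0.3826
−0.18·log₂(0.18) = 0.4453
−0.35·log₂(0.35) = 0.5301
Sum ≈ 1.8872 → 1.887 bits.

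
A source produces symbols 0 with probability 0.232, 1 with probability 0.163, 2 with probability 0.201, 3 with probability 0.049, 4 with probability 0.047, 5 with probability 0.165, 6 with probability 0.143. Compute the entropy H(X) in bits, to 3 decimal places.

H = −Σ pᵢ log₂ pᵢ.
−0.232·log₂(0.232) = 0.4890
−0.163·log₂(0.163) = 0.4266
−0.201·log₂(0.201) = 0.4653
−0.049·log₂(0.049) = 0.2132
−0.047·log₂(0.047) = 0.2073
−0.165·log₂(0.165) = 0.4289
−0.143·log₂(0.143) = 0.4012
Sum ≈ 2.6315 → 2.632 bits.

2.632 bits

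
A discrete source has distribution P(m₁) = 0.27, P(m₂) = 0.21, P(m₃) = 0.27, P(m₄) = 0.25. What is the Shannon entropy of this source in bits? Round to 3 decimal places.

H = −Σ pᵢ log₂ pᵢ.
−0.27·log₂(0.27) = 0.5100
−0.21·log₂(0.21) = 0.4728
−0.27·log₂(0.27) = 0.5100
−0.25·log₂(0.25) = 0.5000
Sum ≈ 1.9929 → 1.993 bits.

1.993 bits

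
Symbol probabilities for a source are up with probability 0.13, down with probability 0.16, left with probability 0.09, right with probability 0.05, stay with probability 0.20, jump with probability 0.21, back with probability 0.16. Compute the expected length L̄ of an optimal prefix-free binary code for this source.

2.73 bits/symbol

Repeatedly combine the two least-probable nodes; the expected code length is the sum of the merged weights.
merge 1/20 + 9/100 → 7/50
merge 13/100 + 7/50 → 27/100
merge 4/25 + 4/25 → 8/25
merge 1/5 + 21/100 → 41/100
merge 27/100 + 8/25 → 59/100
merge 41/100 + 59/100 → 1
L = 7/50 + 27/100 + 8/25 + 41/100 + 59/100 + 1 = 273/100 = 2.73 bits/symbol.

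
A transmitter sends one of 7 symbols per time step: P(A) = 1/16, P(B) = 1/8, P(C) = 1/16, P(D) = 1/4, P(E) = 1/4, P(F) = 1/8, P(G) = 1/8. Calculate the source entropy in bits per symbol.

2.625 bits

Each probability is a power of 1/2, so log₂(1/p) is an integer.
H = Σ p·log₂(1/p) = 1/16·4 + 1/8·3 + 1/16·4 + 1/4·2 + 1/4·2 + 1/8·3 + 1/8·3 = 2.625 bits.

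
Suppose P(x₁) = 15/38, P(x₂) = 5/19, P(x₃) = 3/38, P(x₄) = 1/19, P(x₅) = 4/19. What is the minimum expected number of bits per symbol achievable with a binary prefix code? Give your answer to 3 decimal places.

Repeatedly combine the two least-probable nodes; the expected code length is the sum of the merged weights.
merge 1/19 + 3/38 → 5/38
merge 5/38 + 4/19 → 13/38
merge 5/19 + 13/38 → 23/38
merge 15/38 + 23/38 → 1
L = 5/38 + 13/38 + 23/38 + 1 = 79/38 ≈ 2.079 bits/symbol.

2.079 bits/symbol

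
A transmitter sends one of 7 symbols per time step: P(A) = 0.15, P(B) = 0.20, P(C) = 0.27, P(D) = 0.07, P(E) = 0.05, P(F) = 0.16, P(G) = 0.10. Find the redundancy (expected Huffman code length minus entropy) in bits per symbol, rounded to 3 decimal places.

Entropy H = −Σ p log₂ p ≈ 2.6248 bits.
Huffman merges: 1/20+7/100→3/25; 1/10+3/25→11/50; 3/20+4/25→31/100; 1/5+11/50→21/50; 27/100+31/100→29/50; 21/50+29/50→1. L = 53/20 ≈ 2.6500.
L − H = 2.6500 − 2.6248 = 0.025 bits.

0.025 bits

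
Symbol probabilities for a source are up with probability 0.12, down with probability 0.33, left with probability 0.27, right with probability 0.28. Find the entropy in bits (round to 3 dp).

H = −Σ pᵢ log₂ pᵢ.
−0.12·log₂(0.12) = 0.3671
−0.33·log₂(0.33) = 0.5278
−0.27·log₂(0.27) = 0.5100
−0.28·log₂(0.28) = 0.5142
Sum ≈ 1.9191 → 1.919 bits.

1.919 bits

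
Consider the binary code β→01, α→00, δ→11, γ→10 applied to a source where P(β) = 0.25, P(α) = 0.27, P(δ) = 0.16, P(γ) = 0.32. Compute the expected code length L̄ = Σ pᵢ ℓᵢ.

2 bits/symbol

L̄ = Σ pᵢ·ℓᵢ = 0.25·2 + 0.27·2 + 0.16·2 + 0.32·2 = 2 bits/symbol.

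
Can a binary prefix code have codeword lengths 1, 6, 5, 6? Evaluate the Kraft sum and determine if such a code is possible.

With common denominator 2^6 = 64: Σ 2^(−ℓᵢ) = 32/64 + 1/64 + 2/64 + 1/64 = 36/64 = 0.5625.
Kraft's inequality requires Σ ≤ 1; here Σ = 0.5625 ≤ 1, so such a prefix code exists.

0.5625; yes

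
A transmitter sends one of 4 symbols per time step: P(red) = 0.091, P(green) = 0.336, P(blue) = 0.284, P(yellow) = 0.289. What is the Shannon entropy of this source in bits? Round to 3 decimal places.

H = −Σ pᵢ log₂ pᵢ.
−0.091·log₂(0.091) = 0.3147
−0.336·log₂(0.336) = 0.5287
−0.284·log₂(0.284) = 0.5158
−0.289·log₂(0.289) = 0.5176
Sum ≈ 1.8767 → 1.877 bits.

1.877 bits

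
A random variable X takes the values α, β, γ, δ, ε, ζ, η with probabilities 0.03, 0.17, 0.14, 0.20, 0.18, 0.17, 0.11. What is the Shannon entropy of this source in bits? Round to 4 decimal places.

H = −Σ pᵢ log₂ pᵢ.
−0.03·log₂(0.03) = 0.1518
−0.17·log₂(0.17) = 0.4346
−0.14·log₂(0.14) = 0.3971
−0.20·log₂(0.20) = 0.4644
−0.18·log₂(0.18) = 0.4453
−0.17·log₂(0.17) = 0.4346
−0.11·log₂(0.11) = 0.3503
Sum ≈ 2.6780 → 2.6780 bits.

2.6780 bits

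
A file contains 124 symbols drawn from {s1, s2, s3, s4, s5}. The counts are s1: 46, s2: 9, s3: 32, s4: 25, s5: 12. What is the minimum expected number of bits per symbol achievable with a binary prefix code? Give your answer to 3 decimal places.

Probabilities are the counts divided by 124.
Repeatedly combine the two least-probable nodes; the expected code length is the sum of the merged weights.
merge 9/124 + 3/31 → 21/124
merge 21/124 + 25/124 → 23/62
merge 8/31 + 23/62 → 39/62
merge 23/62 + 39/62 → 1
L = 21/124 + 23/62 + 39/62 + 1 = 269/124 ≈ 2.169 bits/symbol.

2.169 bits/symbol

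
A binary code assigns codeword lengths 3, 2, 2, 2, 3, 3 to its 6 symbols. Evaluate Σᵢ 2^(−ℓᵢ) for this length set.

With common denominator 2^3 = 8: Σ 2^(−ℓᵢ) = 1/8 + 2/8 + 2/8 + 2/8 + 1/8 + 1/8 = 9/8 = 1.125.

1.125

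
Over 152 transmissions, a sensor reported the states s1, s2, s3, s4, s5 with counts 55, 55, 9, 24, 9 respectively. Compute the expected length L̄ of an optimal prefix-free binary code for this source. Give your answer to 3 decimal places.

Probabilities are the counts divided by 152.
Repeatedly combine the two least-probable nodes; the expected code length is the sum of the merged weights.
merge 9/152 + 9/152 → 9/76
merge 9/76 + 3/19 → 21/76
merge 21/76 + 55/152 → 97/152
merge 55/152 + 97/152 → 1
L = 9/76 + 21/76 + 97/152 + 1 = 309/152 ≈ 2.033 bits/symbol.

2.033 bits/symbol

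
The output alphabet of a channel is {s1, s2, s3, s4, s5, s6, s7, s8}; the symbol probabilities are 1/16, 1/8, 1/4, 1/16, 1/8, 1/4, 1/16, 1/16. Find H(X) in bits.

Each probability is a power of 1/2, so log₂(1/p) is an integer.
H = Σ p·log₂(1/p) = 1/16·4 + 1/8·3 + 1/4·2 + 1/16·4 + 1/8·3 + 1/4·2 + 1/16·4 + 1/16·4 = 2.75 bits.

2.75 bits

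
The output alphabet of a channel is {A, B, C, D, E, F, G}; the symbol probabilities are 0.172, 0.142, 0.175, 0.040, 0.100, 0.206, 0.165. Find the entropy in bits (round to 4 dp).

2.6931 bits

H = −Σ pᵢ log₂ pᵢ.
−0.172·log₂(0.172) = 0.4368
−0.142·log₂(0.142) = 0.3999
−0.175·log₂(0.175) = 0.4401
−0.040·log₂(0.040) = 0.1858
−0.100·log₂(0.100) = 0.3322
−0.206·log₂(0.206) = 0.4695
−0.165·log₂(0.165) = 0.4289
Sum ≈ 2.6931 → 2.6931 bits.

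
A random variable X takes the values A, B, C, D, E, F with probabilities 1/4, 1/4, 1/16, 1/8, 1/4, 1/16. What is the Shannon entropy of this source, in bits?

2.375 bits

Each probability is a power of 1/2, so log₂(1/p) is an integer.
H = Σ p·log₂(1/p) = 1/4·2 + 1/4·2 + 1/16·4 + 1/8·3 + 1/4·2 + 1/16·4 = 2.375 bits.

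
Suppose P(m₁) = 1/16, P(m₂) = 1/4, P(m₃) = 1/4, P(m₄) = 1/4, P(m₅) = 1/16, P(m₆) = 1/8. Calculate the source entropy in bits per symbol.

2.375 bits

Each probability is a power of 1/2, so log₂(1/p) is an integer.
H = Σ p·log₂(1/p) = 1/16·4 + 1/4·2 + 1/4·2 + 1/4·2 + 1/16·4 + 1/8·3 = 2.375 bits.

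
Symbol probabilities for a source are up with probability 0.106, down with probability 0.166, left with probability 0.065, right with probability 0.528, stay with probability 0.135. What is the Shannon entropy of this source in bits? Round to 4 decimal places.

H = −Σ pᵢ log₂ pᵢ.
−0.106·log₂(0.106) = 0.3432
−0.166·log₂(0.166) = 0.4301
−0.065·log₂(0.065) = 0.2563
−0.528·log₂(0.528) = 0.4865
−0.135·log₂(0.135) = 0.3900
Sum ≈ 1.9061 → 1.9061 bits.

1.9061 bits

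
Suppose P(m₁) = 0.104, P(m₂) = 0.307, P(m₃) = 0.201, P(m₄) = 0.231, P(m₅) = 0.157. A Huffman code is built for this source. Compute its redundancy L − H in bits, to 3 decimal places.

0.025 bits

Entropy H = −Σ p log₂ p ≈ 2.2356 bits.
Huffman merges: 13/125+157/1000→261/1000; 201/1000+231/1000→54/125; 261/1000+307/1000→71/125; 54/125+71/125→1. L = 2261/1000 ≈ 2.2610.
L − H = 2.2610 − 2.2356 = 0.025 bits.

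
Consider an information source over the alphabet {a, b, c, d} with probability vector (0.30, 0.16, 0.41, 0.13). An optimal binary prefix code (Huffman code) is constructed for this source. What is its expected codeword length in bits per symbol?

1.88 bits/symbol

Repeatedly combine the two least-probable nodes; the expected code length is the sum of the merged weights.
merge 13/100 + 4/25 → 29/100
merge 29/100 + 3/10 → 59/100
merge 41/100 + 59/100 → 1
L = 29/100 + 59/100 + 1 = 47/25 = 1.88 bits/symbol.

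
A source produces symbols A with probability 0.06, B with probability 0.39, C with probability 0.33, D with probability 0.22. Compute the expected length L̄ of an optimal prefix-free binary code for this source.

Repeatedly combine the two least-probable nodes; the expected code length is the sum of the merged weights.
merge 3/50 + 11/50 → 7/25
merge 7/25 + 33/100 → 61/100
merge 39/100 + 61/100 → 1
L = 7/25 + 61/100 + 1 = 189/100 = 1.89 bits/symbol.

1.89 bits/symbol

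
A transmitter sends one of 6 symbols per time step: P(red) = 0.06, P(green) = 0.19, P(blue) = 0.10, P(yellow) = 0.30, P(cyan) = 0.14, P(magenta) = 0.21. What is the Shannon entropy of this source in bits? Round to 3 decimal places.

H = −Σ pᵢ log₂ pᵢ.
−0.06·log₂(0.06) = 0.2435
−0.19·log₂(0.19) = 0.4552
−0.10·log₂(0.10) = 0.3322
−0.30·log₂(0.30) = 0.5211
−0.14·log₂(0.14) = 0.3971
−0.21·log₂(0.21) = 0.4728
Sum ≈ 2.4220 → 2.422 bits.

2.422 bits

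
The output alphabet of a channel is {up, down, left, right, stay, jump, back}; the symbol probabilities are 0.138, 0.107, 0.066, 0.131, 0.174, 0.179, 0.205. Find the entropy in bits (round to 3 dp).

H = −Σ pᵢ log₂ pᵢ.
−0.138·log₂(0.138) = 0.3943
−0.107·log₂(0.107) = 0.3450
−0.066·log₂(0.066) = 0.2588
−0.131·log₂(0.131) = 0.3841
−0.174·log₂(0.174) = 0.4390
−0.179·log₂(0.179) = 0.4443
−0.205·log₂(0.205) = 0.4687
Sum ≈ 2.7342 → 2.734 bits.

2.734 bits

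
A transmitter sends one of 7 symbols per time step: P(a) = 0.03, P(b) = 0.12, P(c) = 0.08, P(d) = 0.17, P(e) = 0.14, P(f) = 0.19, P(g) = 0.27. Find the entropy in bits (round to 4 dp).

2.6073 bits

H = −Σ pᵢ log₂ pᵢ.
−0.03·log₂(0.03) = 0.1518
−0.12·log₂(0.12) = 0.3671
−0.08·log₂(0.08) = 0.2915
−0.17·log₂(0.17) = 0.4346
−0.14·log₂(0.14) = 0.3971
−0.19·log₂(0.19) = 0.4552
−0.27·log₂(0.27) = 0.5100
Sum ≈ 2.6073 → 2.6073 bits.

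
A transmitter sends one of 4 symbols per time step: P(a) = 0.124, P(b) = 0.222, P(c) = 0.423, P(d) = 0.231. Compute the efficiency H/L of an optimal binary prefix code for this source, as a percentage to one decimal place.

97.2%

Entropy H = −Σ p log₂ p ≈ 1.8689 bits.
Huffman merges: 31/250+111/500→173/500; 231/1000+173/500→577/1000; 423/1000+577/1000→1. L = 1923/1000 ≈ 1.9230.
Efficiency = H/L = 1.8689/1.9230 = 97.2%.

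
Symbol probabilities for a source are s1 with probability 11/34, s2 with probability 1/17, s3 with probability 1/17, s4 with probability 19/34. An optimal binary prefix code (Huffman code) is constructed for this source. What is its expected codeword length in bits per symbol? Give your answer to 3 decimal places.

Repeatedly combine the two least-probable nodes; the expected code length is the sum of the merged weights.
merge 1/17 + 1/17 → 2/17
merge 2/17 + 11/34 → 15/34
merge 15/34 + 19/34 → 1
L = 2/17 + 15/34 + 1 = 53/34 ≈ 1.559 bits/symbol.

1.559 bits/symbol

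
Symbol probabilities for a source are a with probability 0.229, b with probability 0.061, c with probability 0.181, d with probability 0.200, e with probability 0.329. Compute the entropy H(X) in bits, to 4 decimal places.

2.1715 bits

H = −Σ pᵢ log₂ pᵢ.
−0.229·log₂(0.229) = 0.4870
−0.061·log₂(0.061) = 0.2461
−0.181·log₂(0.181) = 0.4463
−0.200·log₂(0.200) = 0.4644
−0.329·log₂(0.329) = 0.5277
Sum ≈ 2.1715 → 2.1715 bits.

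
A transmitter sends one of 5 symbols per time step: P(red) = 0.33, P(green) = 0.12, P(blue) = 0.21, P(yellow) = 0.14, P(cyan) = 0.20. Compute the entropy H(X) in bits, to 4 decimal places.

2.2292 bits

H = −Σ pᵢ log₂ pᵢ.
−0.33·log₂(0.33) = 0.5278
−0.12·log₂(0.12) = 0.3671
−0.21·log₂(0.21) = 0.4728
−0.14·log₂(0.14) = 0.3971
−0.20·log₂(0.20) = 0.4644
Sum ≈ 2.2292 → 2.2292 bits.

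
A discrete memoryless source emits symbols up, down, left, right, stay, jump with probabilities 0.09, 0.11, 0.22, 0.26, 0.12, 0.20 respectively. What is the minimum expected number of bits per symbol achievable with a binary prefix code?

2.52 bits/symbol

Repeatedly combine the two least-probable nodes; the expected code length is the sum of the merged weights.
merge 9/100 + 11/100 → 1/5
merge 3/25 + 1/5 → 8/25
merge 1/5 + 11/50 → 21/50
merge 13/50 + 8/25 → 29/50
merge 21/50 + 29/50 → 1
L = 1/5 + 8/25 + 21/50 + 29/50 + 1 = 63/25 = 2.52 bits/symbol.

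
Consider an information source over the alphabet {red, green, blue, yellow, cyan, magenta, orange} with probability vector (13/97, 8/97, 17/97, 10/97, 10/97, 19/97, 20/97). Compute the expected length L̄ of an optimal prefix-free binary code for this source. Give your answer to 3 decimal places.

Repeatedly combine the two least-probable nodes; the expected code length is the sum of the merged weights.
merge 8/97 + 10/97 → 18/97
merge 10/97 + 13/97 → 23/97
merge 17/97 + 18/97 → 35/97
merge 19/97 + 20/97 → 39/97
merge 23/97 + 35/97 → 58/97
merge 39/97 + 58/97 → 1
L = 18/97 + 23/97 + 35/97 + 39/97 + 58/97 + 1 = 270/97 ≈ 2.784 bits/symbol.

2.784 bits/symbol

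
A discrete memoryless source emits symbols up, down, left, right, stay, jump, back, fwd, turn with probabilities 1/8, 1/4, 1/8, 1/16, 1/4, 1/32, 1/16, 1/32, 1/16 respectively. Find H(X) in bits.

Each probability is a power of 1/2, so log₂(1/p) is an integer.
H = Σ p·log₂(1/p) = 1/8·3 + 1/4·2 + 1/8·3 + 1/16·4 + 1/4·2 + 1/32·5 + 1/16·4 + 1/32·5 + 1/16·4 = 2.8125 bits.

2.8125 bits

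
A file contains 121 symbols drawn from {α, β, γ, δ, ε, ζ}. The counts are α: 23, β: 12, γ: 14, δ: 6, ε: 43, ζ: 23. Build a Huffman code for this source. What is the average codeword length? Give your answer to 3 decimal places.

Probabilities are the counts divided by 121.
Repeatedly combine the two least-probable nodes; the expected code length is the sum of the merged weights.
merge 6/121 + 12/121 → 18/121
merge 14/121 + 18/121 → 32/121
merge 23/121 + 23/121 → 46/121
merge 32/121 + 43/121 → 75/121
merge 46/121 + 75/121 → 1
L = 18/121 + 32/121 + 46/121 + 75/121 + 1 = 292/121 ≈ 2.413 bits/symbol.

2.413 bits/symbol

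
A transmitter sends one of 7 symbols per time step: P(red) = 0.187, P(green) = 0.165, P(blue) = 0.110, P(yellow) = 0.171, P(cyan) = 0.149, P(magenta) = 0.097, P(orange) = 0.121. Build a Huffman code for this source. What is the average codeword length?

2.813 bits/symbol

Repeatedly combine the two least-probable nodes; the expected code length is the sum of the merged weights.
merge 97/1000 + 11/100 → 207/1000
merge 121/1000 + 149/1000 → 27/100
merge 33/200 + 171/1000 → 42/125
merge 187/1000 + 207/1000 → 197/500
merge 27/100 + 42/125 → 303/500
merge 197/500 + 303/500 → 1
L = 207/1000 + 27/100 + 42/125 + 197/500 + 303/500 + 1 = 2813/1000 = 2.813 bits/symbol.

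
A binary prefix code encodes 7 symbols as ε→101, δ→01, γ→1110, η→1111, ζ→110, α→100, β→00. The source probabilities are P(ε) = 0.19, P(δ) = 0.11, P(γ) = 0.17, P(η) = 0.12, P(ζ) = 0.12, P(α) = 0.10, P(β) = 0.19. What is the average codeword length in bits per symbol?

L̄ = Σ pᵢ·ℓᵢ = 0.19·3 + 0.11·2 + 0.17·4 + 0.12·4 + 0.12·3 + 0.10·3 + 0.19·2 = 2.99 bits/symbol.

2.99 bits/symbol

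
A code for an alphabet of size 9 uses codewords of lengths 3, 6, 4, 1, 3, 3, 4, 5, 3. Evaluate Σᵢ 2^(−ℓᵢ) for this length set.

1.171875

With common denominator 2^6 = 64: Σ 2^(−ℓᵢ) = 8/64 + 1/64 + 4/64 + 32/64 + 8/64 + 8/64 + 4/64 + 2/64 + 8/64 = 75/64 = 1.171875.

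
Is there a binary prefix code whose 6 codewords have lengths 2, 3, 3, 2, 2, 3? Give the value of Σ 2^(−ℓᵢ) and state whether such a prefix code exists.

1.125; no

With common denominator 2^3 = 8: Σ 2^(−ℓᵢ) = 2/8 + 1/8 + 1/8 + 2/8 + 2/8 + 1/8 = 9/8 = 1.125.
Kraft's inequality requires Σ ≤ 1; here Σ = 1.125 > 1, so no such prefix code exists.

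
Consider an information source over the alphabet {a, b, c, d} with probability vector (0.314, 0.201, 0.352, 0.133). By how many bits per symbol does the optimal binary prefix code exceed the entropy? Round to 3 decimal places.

0.075 bits

Entropy H = −Σ p log₂ p ≈ 1.9073 bits.
Huffman merges: 133/1000+201/1000→167/500; 157/500+167/500→81/125; 44/125+81/125→1. L = 991/500 ≈ 1.9820.
L − H = 1.9820 − 1.9073 = 0.075 bits.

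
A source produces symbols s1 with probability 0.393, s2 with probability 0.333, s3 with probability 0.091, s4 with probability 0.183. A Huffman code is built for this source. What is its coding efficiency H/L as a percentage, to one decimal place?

Entropy H = −Σ p log₂ p ≈ 1.8208 bits.
Huffman merges: 91/1000+183/1000→137/500; 137/500+333/1000→607/1000; 393/1000+607/1000→1. L = 1881/1000 ≈ 1.8810.
Efficiency = H/L = 1.8208/1.8810 = 96.8%.

96.8%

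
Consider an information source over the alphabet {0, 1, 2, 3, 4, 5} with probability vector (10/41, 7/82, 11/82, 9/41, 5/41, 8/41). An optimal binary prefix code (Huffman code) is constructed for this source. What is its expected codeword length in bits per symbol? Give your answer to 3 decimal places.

2.537 bits/symbol

Repeatedly combine the two least-probable nodes; the expected code length is the sum of the merged weights.
merge 7/82 + 5/41 → 17/82
merge 11/82 + 8/41 → 27/82
merge 17/82 + 9/41 → 35/82
merge 10/41 + 27/82 → 47/82
merge 35/82 + 47/82 → 1
L = 17/82 + 27/82 + 35/82 + 47/82 + 1 = 104/41 ≈ 2.537 bits/symbol.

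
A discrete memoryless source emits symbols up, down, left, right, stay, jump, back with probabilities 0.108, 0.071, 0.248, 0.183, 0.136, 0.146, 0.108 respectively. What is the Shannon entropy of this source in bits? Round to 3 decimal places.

2.708 bits

H = −Σ pᵢ log₂ pᵢ.
−0.108·log₂(0.108) = 0.3468
−0.071·log₂(0.071) = 0.2709
−0.248·log₂(0.248) = 0.4989
−0.183·log₂(0.183) = 0.4484
−0.136·log₂(0.136) = 0.3915
−0.146·log₂(0.146) = 0.4053
−0.108·log₂(0.108) = 0.3468
Sum ≈ 2.7085 → 2.708 bits.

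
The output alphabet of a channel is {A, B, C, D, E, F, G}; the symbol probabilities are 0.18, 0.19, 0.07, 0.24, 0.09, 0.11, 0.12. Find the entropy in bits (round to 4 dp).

H = −Σ pᵢ log₂ pᵢ.
−0.18·log₂(0.18) = 0.4453
−0.19·log₂(0.19) = 0.4552
−0.07·log₂(0.07) = 0.2686
−0.24·log₂(0.24) = 0.4941
−0.09·log₂(0.09) = 0.3127
−0.11·log₂(0.11) = 0.3503
−0.12·log₂(0.12) = 0.3671
Sum ≈ 2.6932 → 2.6932 bits.

2.6932 bits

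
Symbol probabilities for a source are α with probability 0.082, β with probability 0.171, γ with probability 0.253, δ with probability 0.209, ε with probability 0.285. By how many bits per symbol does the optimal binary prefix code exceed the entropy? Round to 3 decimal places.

0.032 bits

Entropy H = −Σ p log₂ p ≈ 2.2214 bits.
Huffman merges: 41/500+171/1000→253/1000; 209/1000+253/1000→231/500; 253/1000+57/200→269/500; 231/500+269/500→1. L = 2253/1000 ≈ 2.2530.
L − H = 2.2530 − 2.2214 = 0.032 bits.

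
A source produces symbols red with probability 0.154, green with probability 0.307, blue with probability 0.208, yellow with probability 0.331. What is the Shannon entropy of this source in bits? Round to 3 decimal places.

H = −Σ pᵢ log₂ pᵢ.
−0.154·log₂(0.154) = 0.4156
−0.307·log₂(0.307) = 0.5230
−0.208·log₂(0.208) = 0.4712
−0.331·log₂(0.331) = 0.5280
Sum ≈ 1.9378 → 1.938 bits.

1.938 bits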